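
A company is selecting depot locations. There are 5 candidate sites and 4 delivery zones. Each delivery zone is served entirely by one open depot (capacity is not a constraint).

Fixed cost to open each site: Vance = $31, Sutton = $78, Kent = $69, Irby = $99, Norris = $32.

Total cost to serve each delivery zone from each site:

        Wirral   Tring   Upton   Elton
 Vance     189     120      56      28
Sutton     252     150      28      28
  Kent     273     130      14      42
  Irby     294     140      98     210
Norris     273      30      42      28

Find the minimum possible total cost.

Minimum total cost: 352

For any fixed open set, each delivery zone goes to its cheapest open site; total = fixed + service.
{Vance, Norris}: Wirral→Vance 189, Tring→Norris 30, Upton→Norris 42, Elton→Vance 28. Service 289; fixed 63; total 352.
{Vance, Kent, Norris}: service 261 + fixed 132 = 393
{Norris}: service 373 + fixed 32 = 405
{Vance, Sutton, Kent, Irby, Norris}: Wirral→Vance 189, Tring→Norris 30, Upton→Kent 14, Elton→Vance 28. Service 261; fixed 309; total 570.
No other subset beats 352.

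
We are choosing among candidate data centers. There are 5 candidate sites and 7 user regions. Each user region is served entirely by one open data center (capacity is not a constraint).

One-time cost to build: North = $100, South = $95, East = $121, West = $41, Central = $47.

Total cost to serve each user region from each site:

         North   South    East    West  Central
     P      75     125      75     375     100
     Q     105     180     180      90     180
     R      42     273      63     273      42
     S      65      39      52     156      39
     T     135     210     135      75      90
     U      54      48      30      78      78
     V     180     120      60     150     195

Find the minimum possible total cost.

Minimum total cost: 607

For any fixed open set, each user region goes to its cheapest open site; total = fixed + service.
{East, West}: P→East 75, Q→West 90, R→East 63, S→East 52, T→West 75, U→East 30, V→East 60. Service 445; fixed 162; total 607.
{East, West, Central}: P→East 75, Q→West 90, R→Central 42, S→Central 39, T→West 75, U→East 30, V→East 60. Service 411; fixed 209; total 620.
{West, Central}: service 574 + fixed 88 = 662
{North, South, East, West, Central}: P→North 75, Q→West 90, R→North 42, S→South 39, T→West 75, U→East 30, V→East 60. Service 411; fixed 404; total 815.
No other subset beats 607.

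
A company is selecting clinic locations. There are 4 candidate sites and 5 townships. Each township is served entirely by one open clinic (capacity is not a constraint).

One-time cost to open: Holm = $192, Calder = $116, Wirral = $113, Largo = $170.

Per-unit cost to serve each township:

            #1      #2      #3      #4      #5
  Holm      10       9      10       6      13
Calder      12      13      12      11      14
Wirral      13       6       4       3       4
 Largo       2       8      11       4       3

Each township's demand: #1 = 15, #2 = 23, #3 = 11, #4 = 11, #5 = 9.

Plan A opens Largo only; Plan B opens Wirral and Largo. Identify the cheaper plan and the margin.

Plan B is cheaper by 21.

Plan A: {Largo}: #1→Largo 2·15=30, #2→Largo 8·23=184, #3→Largo 11·11=121, #4→Largo 4·11=44, #5→Largo 3·9=27. Service 406; fixed 170; total 576.
Plan B: {Wirral, Largo}: #1→Largo 2·15=30, #2→Wirral 6·23=138, #3→Wirral 4·11=44, #4→Wirral 3·11=33, #5→Largo 3·9=27. Service 272; fixed 283; total 555.
Difference: |576 − 555| = 21.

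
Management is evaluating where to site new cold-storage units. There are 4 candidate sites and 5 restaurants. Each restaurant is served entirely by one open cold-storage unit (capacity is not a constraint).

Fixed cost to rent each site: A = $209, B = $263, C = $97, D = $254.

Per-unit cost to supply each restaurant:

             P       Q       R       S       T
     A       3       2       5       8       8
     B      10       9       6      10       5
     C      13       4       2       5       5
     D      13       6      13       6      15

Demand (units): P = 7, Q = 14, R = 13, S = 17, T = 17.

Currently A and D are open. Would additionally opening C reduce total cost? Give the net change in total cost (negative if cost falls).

Yes — net change −10 (cost falls by 10).

Current service cost with {A, D}: 352.
Adding C: each restaurant re-picks its cheapest; new service cost 245, saving 107.
Extra fixed cost: 97. Net change = 97 − 107 = -10.
(Totals: 815 → 805.)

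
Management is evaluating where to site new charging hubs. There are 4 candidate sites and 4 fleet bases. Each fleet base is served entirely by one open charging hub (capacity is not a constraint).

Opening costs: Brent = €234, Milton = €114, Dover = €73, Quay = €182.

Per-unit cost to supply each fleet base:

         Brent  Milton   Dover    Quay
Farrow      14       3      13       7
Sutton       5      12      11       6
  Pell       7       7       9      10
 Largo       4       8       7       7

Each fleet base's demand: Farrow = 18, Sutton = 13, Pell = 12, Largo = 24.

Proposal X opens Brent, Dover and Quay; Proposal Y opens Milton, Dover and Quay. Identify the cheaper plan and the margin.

Proposal X: {Brent, Dover, Quay}: Farrow→Quay 7·18=126, Sutton→Brent 5·13=65, Pell→Brent 7·12=84, Largo→Brent 4·24=96. Service 371; fixed 489; total 860.
Proposal Y: {Milton, Dover, Quay}: Farrow→Milton 3·18=54, Sutton→Quay 6·13=78, Pell→Milton 7·12=84, Largo→Dover 7·24=168. Service 384; fixed 369; total 753.
Difference: |860 − 753| = 107.

Proposal Y is cheaper by 107.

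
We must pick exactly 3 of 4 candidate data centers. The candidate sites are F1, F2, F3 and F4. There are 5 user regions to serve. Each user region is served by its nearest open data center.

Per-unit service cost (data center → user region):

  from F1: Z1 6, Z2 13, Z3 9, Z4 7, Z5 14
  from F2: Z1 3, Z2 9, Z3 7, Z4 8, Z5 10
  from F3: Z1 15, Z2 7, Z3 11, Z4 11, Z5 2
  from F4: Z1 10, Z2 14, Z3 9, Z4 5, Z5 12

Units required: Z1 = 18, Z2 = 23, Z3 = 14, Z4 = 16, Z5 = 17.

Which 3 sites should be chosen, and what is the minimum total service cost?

Choose F2, F3 and F4; total service cost 427.

With exactly 3 open, each user region uses its cheapest among the chosen.
{F2, F3, F4}: Z1→F2 3·18=54, Z2→F3 7·23=161, Z3→F2 7·14=98, Z4→F4 5·16=80, Z5→F3 2·17=34. Service cost 427.
{F1, F2, F3}: service cost 459
{F1, F3, F4}: service cost 509
Among all 4 size-3 choices, {F2, F3, F4} is lowest.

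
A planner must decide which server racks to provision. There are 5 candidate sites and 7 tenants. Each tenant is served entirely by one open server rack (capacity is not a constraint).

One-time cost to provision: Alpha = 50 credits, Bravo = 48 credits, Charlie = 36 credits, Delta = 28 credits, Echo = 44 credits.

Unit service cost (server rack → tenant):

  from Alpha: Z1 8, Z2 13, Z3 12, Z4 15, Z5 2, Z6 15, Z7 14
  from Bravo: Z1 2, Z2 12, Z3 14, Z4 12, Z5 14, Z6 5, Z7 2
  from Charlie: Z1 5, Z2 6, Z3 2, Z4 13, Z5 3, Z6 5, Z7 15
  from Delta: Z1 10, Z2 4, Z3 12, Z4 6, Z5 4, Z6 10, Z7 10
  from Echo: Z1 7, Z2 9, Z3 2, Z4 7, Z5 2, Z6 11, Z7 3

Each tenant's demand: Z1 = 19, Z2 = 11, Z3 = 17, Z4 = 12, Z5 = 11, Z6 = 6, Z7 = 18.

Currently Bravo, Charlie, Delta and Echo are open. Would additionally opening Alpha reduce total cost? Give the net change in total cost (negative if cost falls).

Current service cost with {Bravo, Charlie, Delta, Echo}: 276.
Adding Alpha: each tenant re-picks its cheapest; new service cost 276, saving 0.
Extra fixed cost: 50. Net change = 50 − 0 = 50.
(Totals: 432 → 482.)

No — net change +50 (cost rises by 50).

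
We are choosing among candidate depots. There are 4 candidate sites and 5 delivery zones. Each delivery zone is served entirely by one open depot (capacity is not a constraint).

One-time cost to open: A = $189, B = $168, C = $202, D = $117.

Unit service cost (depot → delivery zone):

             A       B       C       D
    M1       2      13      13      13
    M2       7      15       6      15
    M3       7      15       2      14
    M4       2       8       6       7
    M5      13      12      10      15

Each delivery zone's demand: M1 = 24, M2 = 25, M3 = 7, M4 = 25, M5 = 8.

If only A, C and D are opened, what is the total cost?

Total cost: 850

Each delivery zone is assigned to its cheapest site among the open ones.
{A, C, D}: M1→A 2·24=48, M2→C 6·25=150, M3→C 2·7=14, M4→A 2·25=50, M5→C 10·8=80. Service 342; fixed 508; total 850.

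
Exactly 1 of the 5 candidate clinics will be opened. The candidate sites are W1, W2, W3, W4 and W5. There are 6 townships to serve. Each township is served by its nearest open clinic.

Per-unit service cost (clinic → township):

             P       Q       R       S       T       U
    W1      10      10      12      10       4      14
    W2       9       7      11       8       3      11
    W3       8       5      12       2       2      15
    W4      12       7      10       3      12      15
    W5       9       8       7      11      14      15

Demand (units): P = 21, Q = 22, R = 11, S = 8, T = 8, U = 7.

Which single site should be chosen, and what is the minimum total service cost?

Choose W3 only; total service cost 547.

With exactly 1 open, each township uses its cheapest among the chosen.
{W3}: P→W3 8·21=168, Q→W3 5·22=110, R→W3 12·11=132, S→W3 2·8=16, T→W3 2·8=16, U→W3 15·7=105. Service cost 547.
{W2}: service cost 629
{W4}: service cost 741
Among all 5 size-1 choices, {W3} is lowest.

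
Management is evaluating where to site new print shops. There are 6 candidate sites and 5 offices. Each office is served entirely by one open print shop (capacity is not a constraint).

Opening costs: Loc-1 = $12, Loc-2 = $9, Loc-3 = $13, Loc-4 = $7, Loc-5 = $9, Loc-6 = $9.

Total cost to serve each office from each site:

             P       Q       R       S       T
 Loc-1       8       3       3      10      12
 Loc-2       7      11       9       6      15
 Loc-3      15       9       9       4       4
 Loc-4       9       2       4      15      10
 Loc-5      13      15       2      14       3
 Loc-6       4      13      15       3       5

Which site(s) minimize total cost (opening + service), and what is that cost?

Open Loc-4 and Loc-6; minimum total cost 34.

For any fixed open set, each office goes to its cheapest open site; total = fixed + service.
{Loc-4, Loc-6}: P→Loc-6 4, Q→Loc-4 2, R→Loc-4 4, S→Loc-6 3, T→Loc-6 5. Service 18; fixed 16; total 34.
{Loc-1, Loc-6}: P→Loc-6 4, Q→Loc-1 3, R→Loc-1 3, S→Loc-6 3, T→Loc-6 5. Service 18; fixed 21; total 39.
{Loc-4, Loc-5, Loc-6}: P→Loc-6 4, Q→Loc-4 2, R→Loc-5 2, S→Loc-6 3, T→Loc-5 3. Service 14; fixed 25; total 39.
{Loc-1, Loc-2, Loc-3, Loc-4, Loc-5, Loc-6}: service 14 + fixed 59 = 73
No other subset beats 34.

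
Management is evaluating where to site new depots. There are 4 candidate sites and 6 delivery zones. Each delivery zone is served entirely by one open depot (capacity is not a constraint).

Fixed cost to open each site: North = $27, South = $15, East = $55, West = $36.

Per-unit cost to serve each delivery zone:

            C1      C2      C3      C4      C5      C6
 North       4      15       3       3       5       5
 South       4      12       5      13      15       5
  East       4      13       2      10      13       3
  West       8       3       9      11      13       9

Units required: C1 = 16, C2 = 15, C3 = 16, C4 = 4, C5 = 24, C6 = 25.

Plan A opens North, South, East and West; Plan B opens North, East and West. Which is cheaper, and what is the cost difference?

Plan A: {North, South, East, West}: C1→North 4·16=64, C2→West 3·15=45, C3→East 2·16=32, C4→North 3·4=12, C5→North 5·24=120, C6→East 3·25=75. Service 348; fixed 133; total 481.
Plan B: {North, East, West}: C1→North 4·16=64, C2→West 3·15=45, C3→East 2·16=32, C4→North 3·4=12, C5→North 5·24=120, C6→East 3·25=75. Service 348; fixed 118; total 466.
Difference: |481 − 466| = 15.

Plan B is cheaper by 15.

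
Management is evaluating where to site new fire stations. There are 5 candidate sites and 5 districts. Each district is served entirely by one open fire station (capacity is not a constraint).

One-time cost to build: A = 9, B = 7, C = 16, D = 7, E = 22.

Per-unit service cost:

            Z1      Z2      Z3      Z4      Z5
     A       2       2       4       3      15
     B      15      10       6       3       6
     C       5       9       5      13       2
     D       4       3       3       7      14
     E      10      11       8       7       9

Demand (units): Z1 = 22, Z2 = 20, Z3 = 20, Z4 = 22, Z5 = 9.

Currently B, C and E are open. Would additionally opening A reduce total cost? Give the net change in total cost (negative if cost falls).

Yes — net change −217 (cost falls by 217).

Current service cost with {B, C, E}: 474.
Adding A: each district re-picks its cheapest; new service cost 248, saving 226.
Extra fixed cost: 9. Net change = 9 − 226 = -217.
(Totals: 519 → 302.)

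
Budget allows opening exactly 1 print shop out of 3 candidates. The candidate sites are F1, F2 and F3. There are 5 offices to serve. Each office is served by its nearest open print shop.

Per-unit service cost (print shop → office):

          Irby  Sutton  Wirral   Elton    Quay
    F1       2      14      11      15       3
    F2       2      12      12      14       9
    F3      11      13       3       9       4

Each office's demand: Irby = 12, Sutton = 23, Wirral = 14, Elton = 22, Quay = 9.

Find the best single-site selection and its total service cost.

Choose F3 only; total service cost 707.

With exactly 1 open, each office uses its cheapest among the chosen.
{F3}: Irby→F3 11·12=132, Sutton→F3 13·23=299, Wirral→F3 3·14=42, Elton→F3 9·22=198, Quay→F3 4·9=36. Service cost 707.
{F1}: service cost 857
{F2}: service cost 857
Among all 3 size-1 choices, {F3} is lowest.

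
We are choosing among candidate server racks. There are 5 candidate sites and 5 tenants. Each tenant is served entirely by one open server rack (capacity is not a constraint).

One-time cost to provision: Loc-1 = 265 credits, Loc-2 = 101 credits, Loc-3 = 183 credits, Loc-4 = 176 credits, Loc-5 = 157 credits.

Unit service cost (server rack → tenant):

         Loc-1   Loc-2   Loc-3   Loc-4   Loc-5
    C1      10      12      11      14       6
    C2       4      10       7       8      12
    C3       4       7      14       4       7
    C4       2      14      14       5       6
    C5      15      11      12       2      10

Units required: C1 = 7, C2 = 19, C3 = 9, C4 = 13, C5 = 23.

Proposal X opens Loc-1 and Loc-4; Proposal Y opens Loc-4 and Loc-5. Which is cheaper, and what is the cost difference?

Proposal Y is cheaper by 21.

Proposal X: {Loc-1, Loc-4}: C1→Loc-1 10·7=70, C2→Loc-1 4·19=76, C3→Loc-1 4·9=36, C4→Loc-1 2·13=26, C5→Loc-4 2·23=46. Service 254; fixed 441; total 695.
Proposal Y: {Loc-4, Loc-5}: C1→Loc-5 6·7=42, C2→Loc-4 8·19=152, C3→Loc-4 4·9=36, C4→Loc-4 5·13=65, C5→Loc-4 2·23=46. Service 341; fixed 333; total 674.
Difference: |695 − 674| = 21.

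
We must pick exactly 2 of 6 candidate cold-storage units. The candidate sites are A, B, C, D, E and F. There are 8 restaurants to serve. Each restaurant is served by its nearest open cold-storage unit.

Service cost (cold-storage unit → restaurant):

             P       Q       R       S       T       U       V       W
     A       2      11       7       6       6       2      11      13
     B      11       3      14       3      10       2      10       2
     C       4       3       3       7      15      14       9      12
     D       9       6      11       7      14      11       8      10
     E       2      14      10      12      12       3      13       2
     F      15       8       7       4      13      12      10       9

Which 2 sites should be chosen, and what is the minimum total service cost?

With exactly 2 open, each restaurant uses its cheapest among the chosen.
{A, B}: P→A 2, Q→B 3, R→A 7, S→B 3, T→A 6, U→A 2, V→B 10, W→B 2. Service cost 35.
{B, C}: service cost 36
{C, E}: service cost 41
Among all 15 size-2 choices, {A, B} is lowest.

Choose A and B; total service cost 35.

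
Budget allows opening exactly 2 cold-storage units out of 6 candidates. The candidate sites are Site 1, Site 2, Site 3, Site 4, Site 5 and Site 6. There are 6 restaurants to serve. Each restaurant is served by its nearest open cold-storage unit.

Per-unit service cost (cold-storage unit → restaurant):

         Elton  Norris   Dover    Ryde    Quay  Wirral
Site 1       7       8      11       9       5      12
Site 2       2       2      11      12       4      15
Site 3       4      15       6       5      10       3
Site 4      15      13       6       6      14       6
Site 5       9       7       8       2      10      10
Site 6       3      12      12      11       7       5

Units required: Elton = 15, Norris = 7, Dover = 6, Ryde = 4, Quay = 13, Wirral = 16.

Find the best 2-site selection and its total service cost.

Choose Site 2 and Site 3; total service cost 200.

With exactly 2 open, each restaurant uses its cheapest among the chosen.
{Site 2, Site 3}: Elton→Site 2 2·15=30, Norris→Site 2 2·7=14, Dover→Site 3 6·6=36, Ryde→Site 3 5·4=20, Quay→Site 2 4·13=52, Wirral→Site 3 3·16=48. Service cost 200.
{Site 2, Site 4}: service cost 252
{Site 1, Site 3}: service cost 285
Among all 15 size-2 choices, {Site 2, Site 3} is lowest.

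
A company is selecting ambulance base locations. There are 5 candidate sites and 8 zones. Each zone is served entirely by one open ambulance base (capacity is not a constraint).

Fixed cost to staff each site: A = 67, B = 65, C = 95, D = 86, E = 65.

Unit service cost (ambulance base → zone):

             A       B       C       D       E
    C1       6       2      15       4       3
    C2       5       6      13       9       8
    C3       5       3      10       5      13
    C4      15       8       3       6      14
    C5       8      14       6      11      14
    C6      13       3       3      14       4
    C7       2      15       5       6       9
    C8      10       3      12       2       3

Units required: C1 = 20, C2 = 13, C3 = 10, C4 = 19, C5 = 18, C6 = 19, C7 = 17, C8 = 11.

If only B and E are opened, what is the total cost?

Each zone is assigned to its cheapest site among the open ones.
{B, E}: C1→B 2·20=40, C2→B 6·13=78, C3→B 3·10=30, C4→B 8·19=152, C5→B 14·18=252, C6→B 3·19=57, C7→E 9·17=153, C8→B 3·11=33. Service 795; fixed 130; total 925.

Total cost: 925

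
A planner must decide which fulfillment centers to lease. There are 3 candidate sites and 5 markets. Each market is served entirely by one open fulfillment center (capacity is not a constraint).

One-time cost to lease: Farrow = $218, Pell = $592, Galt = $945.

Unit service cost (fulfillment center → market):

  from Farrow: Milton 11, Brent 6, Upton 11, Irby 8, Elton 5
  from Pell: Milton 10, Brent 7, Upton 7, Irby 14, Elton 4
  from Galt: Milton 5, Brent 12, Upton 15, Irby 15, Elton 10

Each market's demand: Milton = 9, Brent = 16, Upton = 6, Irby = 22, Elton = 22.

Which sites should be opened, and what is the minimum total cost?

For any fixed open set, each market goes to its cheapest open site; total = fixed + service.
{Farrow}: Milton→Farrow 11·9=99, Brent→Farrow 6·16=96, Upton→Farrow 11·6=66, Irby→Farrow 8·22=176, Elton→Farrow 5·22=110. Service 547; fixed 218; total 765.
{Pell}: Milton→Pell 10·9=90, Brent→Pell 7·16=112, Upton→Pell 7·6=42, Irby→Pell 14·22=308, Elton→Pell 4·22=88. Service 640; fixed 592; total 1232.
{Farrow, Pell}: service 492 + fixed 810 = 1302
{Farrow, Pell, Galt}: Milton→Galt 5·9=45, Brent→Farrow 6·16=96, Upton→Pell 7·6=42, Irby→Farrow 8·22=176, Elton→Pell 4·22=88. Service 447; fixed 1755; total 2202.
No other subset beats 765.

Open Farrow only; minimum total cost 765.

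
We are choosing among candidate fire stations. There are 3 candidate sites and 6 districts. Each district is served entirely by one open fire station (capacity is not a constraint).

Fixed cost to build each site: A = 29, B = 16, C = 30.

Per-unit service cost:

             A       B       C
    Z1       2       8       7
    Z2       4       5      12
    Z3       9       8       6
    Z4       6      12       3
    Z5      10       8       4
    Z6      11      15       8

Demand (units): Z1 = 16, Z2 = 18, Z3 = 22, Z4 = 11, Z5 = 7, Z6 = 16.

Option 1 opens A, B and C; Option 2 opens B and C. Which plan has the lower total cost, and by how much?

Option 1: {A, B, C}: Z1→A 2·16=32, Z2→A 4·18=72, Z3→C 6·22=132, Z4→C 3·11=33, Z5→C 4·7=28, Z6→C 8·16=128. Service 425; fixed 75; total 500.
Option 2: {B, C}: Z1→C 7·16=112, Z2→B 5·18=90, Z3→C 6·22=132, Z4→C 3·11=33, Z5→C 4·7=28, Z6→C 8·16=128. Service 523; fixed 46; total 569.
Difference: |500 − 569| = 69.

Option 1 is cheaper by 69.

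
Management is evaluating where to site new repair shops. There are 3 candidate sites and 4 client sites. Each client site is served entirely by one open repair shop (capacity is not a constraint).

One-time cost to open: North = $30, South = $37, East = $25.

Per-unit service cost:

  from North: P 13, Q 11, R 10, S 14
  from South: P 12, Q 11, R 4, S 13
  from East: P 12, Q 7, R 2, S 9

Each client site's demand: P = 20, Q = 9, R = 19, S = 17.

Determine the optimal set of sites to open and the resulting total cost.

For any fixed open set, each client site goes to its cheapest open site; total = fixed + service.
{East}: P→East 12·20=240, Q→East 7·9=63, R→East 2·19=38, S→East 9·17=153. Service 494; fixed 25; total 519.
{North, East}: P→East 12·20=240, Q→East 7·9=63, R→East 2·19=38, S→East 9·17=153. Service 494; fixed 55; total 549.
{South, East}: service 494 + fixed 62 = 556
{North, South, East}: P→South 12·20=240, Q→East 7·9=63, R→East 2·19=38, S→East 9·17=153. Service 494; fixed 92; total 586.
No other subset beats 519.

Open East only; minimum total cost 519.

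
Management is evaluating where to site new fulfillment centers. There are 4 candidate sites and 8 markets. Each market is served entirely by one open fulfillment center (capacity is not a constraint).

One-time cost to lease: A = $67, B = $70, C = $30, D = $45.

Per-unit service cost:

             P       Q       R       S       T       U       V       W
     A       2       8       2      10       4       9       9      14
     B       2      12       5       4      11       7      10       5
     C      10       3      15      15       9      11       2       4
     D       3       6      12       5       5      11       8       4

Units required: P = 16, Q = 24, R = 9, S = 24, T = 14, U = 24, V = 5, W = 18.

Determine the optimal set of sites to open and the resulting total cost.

Open A, B and C; minimum total cost 691.

For any fixed open set, each market goes to its cheapest open site; total = fixed + service.
{A, B, C}: P→A 2·16=32, Q→C 3·24=72, R→A 2·9=18, S→B 4·24=96, T→A 4·14=56, U→B 7·24=168, V→C 2·5=10, W→C 4·18=72. Service 524; fixed 167; total 691.
{B, C, D}: P→B 2·16=32, Q→C 3·24=72, R→B 5·9=45, S→B 4·24=96, T→D 5·14=70, U→B 7·24=168, V→C 2·5=10, W→C 4·18=72. Service 565; fixed 145; total 710.
{B, C}: P→B 2·16=32, Q→C 3·24=72, R→B 5·9=45, S→B 4·24=96, T→C 9·14=126, U→B 7·24=168, V→C 2·5=10, W→C 4·18=72. Service 621; fixed 100; total 721.
{A, B, C, D}: service 524 + fixed 212 = 736
(All 15 nonempty subsets were checked; A, B and C is lowest.)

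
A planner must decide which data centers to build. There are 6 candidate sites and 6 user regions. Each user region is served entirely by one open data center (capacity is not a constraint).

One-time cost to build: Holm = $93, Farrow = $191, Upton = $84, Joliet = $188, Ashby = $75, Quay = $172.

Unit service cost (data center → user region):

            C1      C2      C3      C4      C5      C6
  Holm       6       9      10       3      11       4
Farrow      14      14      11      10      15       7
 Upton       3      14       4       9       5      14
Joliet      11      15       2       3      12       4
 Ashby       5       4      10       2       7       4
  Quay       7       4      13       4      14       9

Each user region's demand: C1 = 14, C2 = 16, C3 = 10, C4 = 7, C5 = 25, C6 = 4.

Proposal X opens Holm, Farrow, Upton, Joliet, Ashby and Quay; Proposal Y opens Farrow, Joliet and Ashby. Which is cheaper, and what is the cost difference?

Proposal Y is cheaper by 271.

Proposal X: {Holm, Farrow, Upton, Joliet, Ashby, Quay}: C1→Upton 3·14=42, C2→Ashby 4·16=64, C3→Joliet 2·10=20, C4→Ashby 2·7=14, C5→Upton 5·25=125, C6→Holm 4·4=16. Service 281; fixed 803; total 1084.
Proposal Y: {Farrow, Joliet, Ashby}: C1→Ashby 5·14=70, C2→Ashby 4·16=64, C3→Joliet 2·10=20, C4→Ashby 2·7=14, C5→Ashby 7·25=175, C6→Joliet 4·4=16. Service 359; fixed 454; total 813.
Difference: |1084 − 813| = 271.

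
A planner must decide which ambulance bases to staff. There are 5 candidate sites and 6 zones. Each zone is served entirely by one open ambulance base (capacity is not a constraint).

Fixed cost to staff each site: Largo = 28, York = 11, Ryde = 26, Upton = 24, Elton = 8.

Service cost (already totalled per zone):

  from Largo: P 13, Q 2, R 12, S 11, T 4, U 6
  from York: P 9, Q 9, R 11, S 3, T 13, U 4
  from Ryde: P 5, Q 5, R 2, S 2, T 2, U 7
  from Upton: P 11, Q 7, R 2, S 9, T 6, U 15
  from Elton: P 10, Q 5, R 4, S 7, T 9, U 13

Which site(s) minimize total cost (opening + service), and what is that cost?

For any fixed open set, each zone goes to its cheapest open site; total = fixed + service.
{Ryde}: P→Ryde 5, Q→Ryde 5, R→Ryde 2, S→Ryde 2, T→Ryde 2, U→Ryde 7. Service 23; fixed 26; total 49.
{York, Elton}: service 34 + fixed 19 = 53
{Elton}: P→Elton 10, Q→Elton 5, R→Elton 4, S→Elton 7, T→Elton 9, U→Elton 13. Service 48; fixed 8; total 56.
{Largo, York, Ryde, Upton, Elton}: service 17 + fixed 97 = 114
No other subset beats 49.

Open Ryde only; minimum total cost 49.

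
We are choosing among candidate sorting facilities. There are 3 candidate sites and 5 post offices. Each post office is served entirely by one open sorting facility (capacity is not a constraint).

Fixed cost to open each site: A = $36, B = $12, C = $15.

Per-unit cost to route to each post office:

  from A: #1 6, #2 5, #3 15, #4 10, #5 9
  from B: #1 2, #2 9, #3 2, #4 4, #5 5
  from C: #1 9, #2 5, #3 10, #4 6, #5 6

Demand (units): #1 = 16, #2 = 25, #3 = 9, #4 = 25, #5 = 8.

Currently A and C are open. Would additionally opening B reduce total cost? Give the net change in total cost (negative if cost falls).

Yes — net change −182 (cost falls by 182).

Current service cost with {A, C}: 509.
Adding B: each post office re-picks its cheapest; new service cost 315, saving 194.
Extra fixed cost: 12. Net change = 12 − 194 = -182.
(Totals: 560 → 378.)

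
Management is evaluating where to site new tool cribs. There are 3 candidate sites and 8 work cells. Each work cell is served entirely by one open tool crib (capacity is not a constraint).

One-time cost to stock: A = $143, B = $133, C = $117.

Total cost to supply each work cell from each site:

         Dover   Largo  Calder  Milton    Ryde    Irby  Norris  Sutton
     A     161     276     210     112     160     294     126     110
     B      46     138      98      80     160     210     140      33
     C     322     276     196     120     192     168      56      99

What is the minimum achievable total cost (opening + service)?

For any fixed open set, each work cell goes to its cheapest open site; total = fixed + service.
{B, C}: Dover→B 46, Largo→B 138, Calder→B 98, Milton→B 80, Ryde→B 160, Irby→C 168, Norris→C 56, Sutton→B 33. Service 779; fixed 250; total 1029.
{B}: service 905 + fixed 133 = 1038
{A, B}: Dover→B 46, Largo→B 138, Calder→B 98, Milton→B 80, Ryde→A 160, Irby→B 210, Norris→A 126, Sutton→B 33. Service 891; fixed 276; total 1167.
{A, B, C}: service 779 + fixed 393 = 1172
(All 7 nonempty subsets were checked; B and C is lowest.)

Minimum total cost: 1029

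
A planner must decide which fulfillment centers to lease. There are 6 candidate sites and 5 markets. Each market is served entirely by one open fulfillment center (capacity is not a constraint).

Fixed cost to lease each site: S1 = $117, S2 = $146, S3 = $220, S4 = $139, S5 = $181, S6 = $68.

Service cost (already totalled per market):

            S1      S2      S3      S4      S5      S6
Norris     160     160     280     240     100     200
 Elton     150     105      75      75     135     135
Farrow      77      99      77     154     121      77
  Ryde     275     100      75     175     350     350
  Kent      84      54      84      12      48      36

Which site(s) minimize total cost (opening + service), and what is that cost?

Open S2 only; minimum total cost 664.

For any fixed open set, each market goes to its cheapest open site; total = fixed + service.
{S2}: Norris→S2 160, Elton→S2 105, Farrow→S2 99, Ryde→S2 100, Kent→S2 54. Service 518; fixed 146; total 664.
{S2, S6}: service 478 + fixed 214 = 692
{S2, S4}: service 446 + fixed 285 = 731
{S1, S2, S3, S4, S5, S6}: service 339 + fixed 871 = 1210
No other subset beats 664.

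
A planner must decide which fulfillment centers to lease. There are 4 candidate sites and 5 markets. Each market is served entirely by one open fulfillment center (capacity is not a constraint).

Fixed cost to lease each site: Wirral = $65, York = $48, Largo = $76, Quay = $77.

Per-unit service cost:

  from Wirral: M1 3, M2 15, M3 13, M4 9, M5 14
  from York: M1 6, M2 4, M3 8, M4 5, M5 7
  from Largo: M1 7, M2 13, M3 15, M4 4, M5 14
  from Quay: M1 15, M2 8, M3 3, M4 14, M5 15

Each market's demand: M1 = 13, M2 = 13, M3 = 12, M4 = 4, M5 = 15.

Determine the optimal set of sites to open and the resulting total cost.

For any fixed open set, each market goes to its cheapest open site; total = fixed + service.
{York}: M1→York 6·13=78, M2→York 4·13=52, M3→York 8·12=96, M4→York 5·4=20, M5→York 7·15=105. Service 351; fixed 48; total 399.
{York, Quay}: service 291 + fixed 125 = 416
{Wirral, York}: M1→Wirral 3·13=39, M2→York 4·13=52, M3→York 8·12=96, M4→York 5·4=20, M5→York 7·15=105. Service 312; fixed 113; total 425.
{Wirral, York, Largo, Quay}: service 248 + fixed 266 = 514
(All 15 nonempty subsets were checked; York only is lowest.)

Open York only; minimum total cost 399.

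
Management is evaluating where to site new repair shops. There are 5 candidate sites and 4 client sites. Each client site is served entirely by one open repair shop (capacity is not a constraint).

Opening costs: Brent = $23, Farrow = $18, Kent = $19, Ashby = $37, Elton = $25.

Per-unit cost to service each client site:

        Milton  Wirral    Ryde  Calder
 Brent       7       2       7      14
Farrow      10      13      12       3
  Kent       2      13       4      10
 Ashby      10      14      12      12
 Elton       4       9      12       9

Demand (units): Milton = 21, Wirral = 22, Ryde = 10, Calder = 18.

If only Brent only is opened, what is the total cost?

Total cost: 536

Each client site is assigned to its cheapest site among the open ones.
{Brent}: Milton→Brent 7·21=147, Wirral→Brent 2·22=44, Ryde→Brent 7·10=70, Calder→Brent 14·18=252. Service 513; fixed 23; total 536.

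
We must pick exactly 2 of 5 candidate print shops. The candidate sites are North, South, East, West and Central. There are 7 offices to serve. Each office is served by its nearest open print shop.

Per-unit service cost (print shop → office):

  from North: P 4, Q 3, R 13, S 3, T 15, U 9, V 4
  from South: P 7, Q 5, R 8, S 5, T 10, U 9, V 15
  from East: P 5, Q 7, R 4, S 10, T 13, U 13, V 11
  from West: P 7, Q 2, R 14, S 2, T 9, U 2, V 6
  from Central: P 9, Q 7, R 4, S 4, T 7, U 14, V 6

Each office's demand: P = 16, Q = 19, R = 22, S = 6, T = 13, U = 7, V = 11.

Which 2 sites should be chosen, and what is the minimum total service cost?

Choose East and West; total service cost 415.

With exactly 2 open, each office uses its cheapest among the chosen.
{East, West}: P→East 5·16=80, Q→West 2·19=38, R→East 4·22=88, S→West 2·6=12, T→West 9·13=117, U→West 2·7=14, V→West 6·11=66. Service cost 415.
{West, Central}: service cost 421
{North, Central}: service cost 425
Among all 10 size-2 choices, {East, West} is lowest.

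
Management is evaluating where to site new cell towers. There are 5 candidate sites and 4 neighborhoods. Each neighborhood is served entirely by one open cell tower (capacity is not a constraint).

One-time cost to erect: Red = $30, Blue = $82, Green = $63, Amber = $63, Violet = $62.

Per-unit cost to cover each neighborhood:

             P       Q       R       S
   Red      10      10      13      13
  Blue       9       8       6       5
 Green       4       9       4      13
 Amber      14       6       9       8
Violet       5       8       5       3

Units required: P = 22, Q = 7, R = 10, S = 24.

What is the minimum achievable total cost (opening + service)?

For any fixed open set, each neighborhood goes to its cheapest open site; total = fixed + service.
{Violet}: P→Violet 5·22=110, Q→Violet 8·7=56, R→Violet 5·10=50, S→Violet 3·24=72. Service 288; fixed 62; total 350.
{Red, Violet}: P→Violet 5·22=110, Q→Violet 8·7=56, R→Violet 5·10=50, S→Violet 3·24=72. Service 288; fixed 92; total 380.
{Green, Violet}: service 256 + fixed 125 = 381
{Red, Blue, Green, Amber, Violet}: P→Green 4·22=88, Q→Amber 6·7=42, R→Green 4·10=40, S→Violet 3·24=72. Service 242; fixed 300; total 542.
No other subset beats 350.

Minimum total cost: 350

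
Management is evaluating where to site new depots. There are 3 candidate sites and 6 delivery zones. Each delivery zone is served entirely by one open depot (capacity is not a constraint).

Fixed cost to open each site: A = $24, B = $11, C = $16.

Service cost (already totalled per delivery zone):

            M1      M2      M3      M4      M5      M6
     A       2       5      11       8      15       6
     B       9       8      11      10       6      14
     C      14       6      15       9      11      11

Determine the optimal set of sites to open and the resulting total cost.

For any fixed open set, each delivery zone goes to its cheapest open site; total = fixed + service.
{B}: M1→B 9, M2→B 8, M3→B 11, M4→B 10, M5→B 6, M6→B 14. Service 58; fixed 11; total 69.
{A}: service 47 + fixed 24 = 71
{A, B}: service 38 + fixed 35 = 73
{A, B, C}: service 38 + fixed 51 = 89
No other subset beats 69.

Open B only; minimum total cost 69.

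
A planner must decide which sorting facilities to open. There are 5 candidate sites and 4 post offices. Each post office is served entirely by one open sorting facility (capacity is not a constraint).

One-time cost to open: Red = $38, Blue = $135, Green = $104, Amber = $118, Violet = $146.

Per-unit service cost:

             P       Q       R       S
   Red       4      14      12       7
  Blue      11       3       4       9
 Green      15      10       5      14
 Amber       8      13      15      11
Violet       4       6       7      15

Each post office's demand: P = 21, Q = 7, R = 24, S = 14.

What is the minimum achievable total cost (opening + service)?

Minimum total cost: 472

For any fixed open set, each post office goes to its cheapest open site; total = fixed + service.
{Red, Blue}: P→Red 4·21=84, Q→Blue 3·7=21, R→Blue 4·24=96, S→Red 7·14=98. Service 299; fixed 173; total 472.
{Red, Green}: P→Red 4·21=84, Q→Green 10·7=70, R→Green 5·24=120, S→Red 7·14=98. Service 372; fixed 142; total 514.
{Red, Blue, Green}: service 299 + fixed 277 = 576
{Red, Blue, Green, Amber, Violet}: service 299 + fixed 541 = 840
No other subset beats 472.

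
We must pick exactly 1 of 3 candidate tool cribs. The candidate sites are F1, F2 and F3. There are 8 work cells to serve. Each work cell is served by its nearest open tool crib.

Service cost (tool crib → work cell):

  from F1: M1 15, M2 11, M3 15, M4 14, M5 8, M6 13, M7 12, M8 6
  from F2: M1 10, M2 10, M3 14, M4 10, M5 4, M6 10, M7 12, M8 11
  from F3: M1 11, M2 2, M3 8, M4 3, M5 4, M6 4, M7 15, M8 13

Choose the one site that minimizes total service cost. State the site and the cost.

Choose F3 only; total service cost 60.

With exactly 1 open, each work cell uses its cheapest among the chosen.
{F3}: M1→F3 11, M2→F3 2, M3→F3 8, M4→F3 3, M5→F3 4, M6→F3 4, M7→F3 15, M8→F3 13. Service cost 60.
{F2}: service cost 81
{F1}: service cost 94
Among all 3 size-1 choices, {F3} is lowest.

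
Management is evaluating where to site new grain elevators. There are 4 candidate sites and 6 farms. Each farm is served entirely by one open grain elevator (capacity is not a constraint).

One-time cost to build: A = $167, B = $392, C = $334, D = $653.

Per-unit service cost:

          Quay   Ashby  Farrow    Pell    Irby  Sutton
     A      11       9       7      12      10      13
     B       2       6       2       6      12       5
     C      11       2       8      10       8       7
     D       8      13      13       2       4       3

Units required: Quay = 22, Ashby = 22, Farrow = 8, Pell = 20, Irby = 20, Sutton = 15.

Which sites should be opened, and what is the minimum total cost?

For any fixed open set, each farm goes to its cheapest open site; total = fixed + service.
{B}: Quay→B 2·22=44, Ashby→B 6·22=132, Farrow→B 2·8=16, Pell→B 6·20=120, Irby→B 12·20=240, Sutton→B 5·15=75. Service 627; fixed 392; total 1019.
{A, B}: Quay→B 2·22=44, Ashby→B 6·22=132, Farrow→B 2·8=16, Pell→B 6·20=120, Irby→A 10·20=200, Sutton→B 5·15=75. Service 587; fixed 559; total 1146.
{C}: Quay→C 11·22=242, Ashby→C 2·22=44, Farrow→C 8·8=64, Pell→C 10·20=200, Irby→C 8·20=160, Sutton→C 7·15=105. Service 815; fixed 334; total 1149.
{A, B, C, D}: service 269 + fixed 1546 = 1815
No other subset beats 1019.

Open B only; minimum total cost 1019.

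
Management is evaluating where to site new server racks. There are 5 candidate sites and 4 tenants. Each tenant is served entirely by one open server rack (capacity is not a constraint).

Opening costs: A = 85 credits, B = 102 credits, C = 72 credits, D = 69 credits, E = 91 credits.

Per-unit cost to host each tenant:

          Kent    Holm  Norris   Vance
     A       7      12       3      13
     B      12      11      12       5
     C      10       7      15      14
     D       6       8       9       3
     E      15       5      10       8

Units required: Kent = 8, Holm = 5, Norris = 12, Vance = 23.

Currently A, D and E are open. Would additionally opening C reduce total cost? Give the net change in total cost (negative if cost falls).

Current service cost with {A, D, E}: 178.
Adding C: each tenant re-picks its cheapest; new service cost 178, saving 0.
Extra fixed cost: 72. Net change = 72 − 0 = 72.
(Totals: 423 → 495.)

No — net change +72 (cost rises by 72).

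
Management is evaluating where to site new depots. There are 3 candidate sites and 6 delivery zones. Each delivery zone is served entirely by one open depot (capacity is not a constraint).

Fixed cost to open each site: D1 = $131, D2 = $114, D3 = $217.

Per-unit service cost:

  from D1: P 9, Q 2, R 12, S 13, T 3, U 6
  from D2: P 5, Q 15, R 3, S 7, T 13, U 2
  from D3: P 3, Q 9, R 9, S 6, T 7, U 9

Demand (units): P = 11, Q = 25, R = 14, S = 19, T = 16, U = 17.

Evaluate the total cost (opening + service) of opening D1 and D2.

Total cost: 607

Each delivery zone is assigned to its cheapest site among the open ones.
{D1, D2}: P→D2 5·11=55, Q→D1 2·25=50, R→D2 3·14=42, S→D2 7·19=133, T→D1 3·16=48, U→D2 2·17=34. Service 362; fixed 245; total 607.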